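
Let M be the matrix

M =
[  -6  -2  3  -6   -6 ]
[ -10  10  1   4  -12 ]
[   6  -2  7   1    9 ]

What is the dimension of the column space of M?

Row reduce to echelon form.
R2 ← R2 − (5/3)·R1: [0, 40/3, -4, 14, -2]
R3 ← R3 + R1: [0, -4, 10, -5, 3]
R3 ← R3 + (3/10)·R2: [0, 0, 44/5, -4/5, 12/5]
Echelon form has 3 nonzero rows, so rank(M) = 3.
The column space has dimension equal to the rank: 3.

3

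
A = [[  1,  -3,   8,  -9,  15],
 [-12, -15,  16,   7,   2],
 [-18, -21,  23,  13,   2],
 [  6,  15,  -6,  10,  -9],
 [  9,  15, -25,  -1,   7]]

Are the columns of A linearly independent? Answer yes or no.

yes

Row reduce A to echelon form.
R2 ← R2 + (12)·R1: [0, -51, 112, -101, 182]
R3 ← R3 + (18)·R1: [0, -75, 167, -149, 272]
R4 ← R4 − (6)·R1: [0, 33, -54, 64, -99]
R5 ← R5 − (9)·R1: [0, 42, -97, 80, -128]
R3 ← R3 − (25/17)·R2: [0, 0, 39/17, -8/17, 74/17]
R4 ← R4 + (11/17)·R2: [0, 0, 314/17, -23/17, 319/17]
R5 ← R5 + (14/17)·R2: [0, 0, -81/17, -54/17, 372/17]
R4 ← R4 − (314/39)·R3: [0, 0, 0, 95/39, -635/39]
R5 ← R5 + (27/13)·R3: [0, 0, 0, -54/13, 402/13]
R5 ← R5 + (162/95)·R4: [0, 0, 0, 0, 60/19]
5 pivots among 5 columns.
Every column is a pivot column, so the columns are linearly independent.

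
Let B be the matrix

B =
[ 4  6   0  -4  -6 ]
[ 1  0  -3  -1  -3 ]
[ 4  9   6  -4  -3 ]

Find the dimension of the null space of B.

Row reduce to echelon form.
R2 ← R2 − (1/4)·R1: [0, -3/2, -3, 0, -3/2]
R3 ← R3 − R1: [0, 3, 6, 0, 3]
R3 ← R3 + (2)·R2: [0, 0, 0, 0, 0]
2 nonzero rows, so rank(B) = 2.
B has 5 columns; by rank–nullity, nullity = 5 − 2 = 3.

3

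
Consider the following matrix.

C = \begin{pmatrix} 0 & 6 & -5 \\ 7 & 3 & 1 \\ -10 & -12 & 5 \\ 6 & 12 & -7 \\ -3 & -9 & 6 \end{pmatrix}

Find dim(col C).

2

Row reduce to echelon form.
Swap R1 ↔ R2
R3 ← R3 + (10/7)·R1: [0, -54/7, 45/7]
R4 ← R4 − (6/7)·R1: [0, 66/7, -55/7]
R5 ← R5 + (3/7)·R1: [0, -54/7, 45/7]
R3 ← R3 + (9/7)·R2: [0, 0, 0]
R4 ← R4 − (11/7)·R2: [0, 0, 0]
R5 ← R5 + (9/7)·R2: [0, 0, 0]
Echelon form has 2 nonzero rows, so rank(C) = 2.
The column space has dimension equal to the rank: 2.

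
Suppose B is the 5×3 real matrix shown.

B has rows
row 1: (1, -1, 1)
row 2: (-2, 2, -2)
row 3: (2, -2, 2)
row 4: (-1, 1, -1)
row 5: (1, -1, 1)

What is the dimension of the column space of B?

1

Row reduce to echelon form.
R2 ← R2 + (2)·R1: [0, 0, 0]
R3 ← R3 − (2)·R1: [0, 0, 0]
R4 ← R4 + R1: [0, 0, 0]
R5 ← R5 − R1: [0, 0, 0]
Echelon form has 1 nonzero row, so rank(B) = 1.
The column space has dimension equal to the rank: 1.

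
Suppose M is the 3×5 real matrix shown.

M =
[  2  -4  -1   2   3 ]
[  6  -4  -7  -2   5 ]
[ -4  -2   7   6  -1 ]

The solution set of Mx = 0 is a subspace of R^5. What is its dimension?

Row reduce to echelon form.
R2 ← R2 − (3)·R1: [0, 8, -4, -8, -4]
R3 ← R3 + (2)·R1: [0, -10, 5, 10, 5]
R3 ← R3 + (5/4)·R2: [0, 0, 0, 0, 0]
2 nonzero rows, so rank(M) = 2.
M has 5 columns; by rank–nullity, nullity = 5 − 2 = 3.

3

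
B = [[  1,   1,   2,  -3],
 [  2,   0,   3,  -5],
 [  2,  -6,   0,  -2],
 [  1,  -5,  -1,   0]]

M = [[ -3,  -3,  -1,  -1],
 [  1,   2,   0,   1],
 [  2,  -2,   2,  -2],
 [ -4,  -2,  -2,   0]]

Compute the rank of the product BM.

2

First compute BM:
[[ 14,   1,   9,  -4],
 [ 20,  -2,  14,  -8],
 [ -4, -14,   2,  -8],
 [-10, -11,  -3,  -4]]
Now row reduce the product.
R2 ← R2 − (10/7)·R1: [0, -24/7, 8/7, -16/7]
R3 ← R3 + (2/7)·R1: [0, -96/7, 32/7, -64/7]
R4 ← R4 + (5/7)·R1: [0, -72/7, 24/7, -48/7]
R3 ← R3 − (4)·R2: [0, 0, 0, 0]
R4 ← R4 − (3)·R2: [0, 0, 0, 0]
2 nonzero rows, so rank(BM) = 2.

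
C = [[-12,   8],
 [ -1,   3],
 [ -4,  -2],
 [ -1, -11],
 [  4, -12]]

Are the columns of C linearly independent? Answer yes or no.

yes

Row reduce C to echelon form.
R2 ← R2 − (1/12)·R1: [0, 7/3]
R3 ← R3 − (1/3)·R1: [0, -14/3]
R4 ← R4 − (1/12)·R1: [0, -35/3]
R5 ← R5 + (1/3)·R1: [0, -28/3]
R3 ← R3 + (2)·R2: [0, 0]
R4 ← R4 + (5)·R2: [0, 0]
R5 ← R5 + (4)·R2: [0, 0]
2 pivots among 2 columns.
Every column is a pivot column, so the columns are linearly independent.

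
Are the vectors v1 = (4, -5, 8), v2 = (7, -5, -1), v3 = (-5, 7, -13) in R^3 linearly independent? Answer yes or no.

Form the matrix with these vectors as rows and row reduce.
R2 ← R2 − (7/4)·R1: [0, 15/4, -15]
R3 ← R3 + (5/4)·R1: [0, 3/4, -3]
R3 ← R3 − (1/5)·R2: [0, 0, 0]
2 nonzero rows, so the 3 vectors span a space of dimension 2.
Since 2 < 3, the vectors are linearly dependent.

no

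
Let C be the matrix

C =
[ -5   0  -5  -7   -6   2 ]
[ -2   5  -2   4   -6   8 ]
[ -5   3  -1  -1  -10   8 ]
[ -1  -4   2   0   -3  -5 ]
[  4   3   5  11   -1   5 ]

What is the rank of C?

Row reduce to echelon form.
R2 ← R2 − (2/5)·R1: [0, 5, 0, 34/5, -18/5, 36/5]
R3 ← R3 − R1: [0, 3, 4, 6, -4, 6]
R4 ← R4 − (1/5)·R1: [0, -4, 3, 7/5, -9/5, -27/5]
R5 ← R5 + (4/5)·R1: [0, 3, 1, 27/5, -29/5, 33/5]
R3 ← R3 − (3/5)·R2: [0, 0, 4, 48/25, -46/25, 42/25]
R4 ← R4 + (4/5)·R2: [0, 0, 3, 171/25, -117/25, 9/25]
R5 ← R5 − (3/5)·R2: [0, 0, 1, 33/25, -91/25, 57/25]
R4 ← R4 − (3/4)·R3: [0, 0, 0, 27/5, -33/10, -9/10]
R5 ← R5 − (1/4)·R3: [0, 0, 0, 21/25, -159/50, 93/50]
R5 ← R5 − (7/45)·R4: [0, 0, 0, 0, -8/3, 2]
Echelon form has 5 nonzero rows, so rank(C) = 5.

5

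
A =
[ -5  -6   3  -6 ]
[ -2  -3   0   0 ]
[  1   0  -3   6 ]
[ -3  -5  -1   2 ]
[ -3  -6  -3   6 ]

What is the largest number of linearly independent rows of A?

2

Row reduce to echelon form.
R2 ← R2 − (2/5)·R1: [0, -3/5, -6/5, 12/5]
R3 ← R3 + (1/5)·R1: [0, -6/5, -12/5, 24/5]
R4 ← R4 − (3/5)·R1: [0, -7/5, -14/5, 28/5]
R5 ← R5 − (3/5)·R1: [0, -12/5, -24/5, 48/5]
R3 ← R3 − (2)·R2: [0, 0, 0, 0]
R4 ← R4 − (7/3)·R2: [0, 0, 0, 0]
R5 ← R5 − (4)·R2: [0, 0, 0, 0]
Echelon form has 2 nonzero rows, so rank(A) = 2.
The rank gives the maximum number of linearly independent rows: 2.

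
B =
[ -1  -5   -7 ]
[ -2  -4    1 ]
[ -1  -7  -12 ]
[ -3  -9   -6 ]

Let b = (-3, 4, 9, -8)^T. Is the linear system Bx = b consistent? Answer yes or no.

no

Row reduce the augmented matrix [B | b].
R2 ← R2 − (2)·R1: [0, 6, 15, 10]
R3 ← R3 − R1: [0, -2, -5, 12]
R4 ← R4 − (3)·R1: [0, 6, 15, 1]
R3 ← R3 + (1/3)·R2: [0, 0, 0, 46/3]
R4 ← R4 − R2: [0, 0, 0, -9]
R4 ← R4 + (27/46)·R3: [0, 0, 0, 0]
The echelon form has 3 nonzero rows; the last pivot sits in the augmented column, so rank(B) = 2 but rank([B|b]) = 3.
Since the ranks differ, the system is inconsistent.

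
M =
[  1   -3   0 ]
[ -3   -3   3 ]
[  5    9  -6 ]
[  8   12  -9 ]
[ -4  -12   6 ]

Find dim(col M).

2

Row reduce to echelon form.
R2 ← R2 + (3)·R1: [0, -12, 3]
R3 ← R3 − (5)·R1: [0, 24, -6]
R4 ← R4 − (8)·R1: [0, 36, -9]
R5 ← R5 + (4)·R1: [0, -24, 6]
R3 ← R3 + (2)·R2: [0, 0, 0]
R4 ← R4 + (3)·R2: [0, 0, 0]
R5 ← R5 − (2)·R2: [0, 0, 0]
Echelon form has 2 nonzero rows, so rank(M) = 2.
The column space has dimension equal to the rank: 2.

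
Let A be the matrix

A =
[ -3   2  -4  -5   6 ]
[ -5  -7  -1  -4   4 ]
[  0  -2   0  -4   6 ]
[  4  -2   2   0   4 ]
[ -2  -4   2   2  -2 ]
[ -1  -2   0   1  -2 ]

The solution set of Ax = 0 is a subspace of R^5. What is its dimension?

Row reduce to echelon form.
R2 ← R2 − (5/3)·R1: [0, -31/3, 17/3, 13/3, -6]
R4 ← R4 + (4/3)·R1: [0, 2/3, -10/3, -20/3, 12]
R5 ← R5 − (2/3)·R1: [0, -16/3, 14/3, 16/3, -6]
R6 ← R6 − (1/3)·R1: [0, -8/3, 4/3, 8/3, -4]
R3 ← R3 − (6/31)·R2: [0, 0, -34/31, -150/31, 222/31]
R4 ← R4 + (2/31)·R2: [0, 0, -92/31, -198/31, 360/31]
R5 ← R5 − (16/31)·R2: [0, 0, 54/31, 96/31, -90/31]
R6 ← R6 − (8/31)·R2: [0, 0, -4/31, 48/31, -76/31]
R4 ← R4 − (46/17)·R3: [0, 0, 0, 114/17, -132/17]
R5 ← R5 + (27/17)·R3: [0, 0, 0, -78/17, 144/17]
R6 ← R6 − (2/17)·R3: [0, 0, 0, 36/17, -56/17]
R5 ← R5 + (13/19)·R4: [0, 0, 0, 0, 60/19]
R6 ← R6 − (6/19)·R4: [0, 0, 0, 0, -16/19]
R6 ← R6 + (4/15)·R5: [0, 0, 0, 0, 0]
5 nonzero rows, so rank(A) = 5.
A has 5 columns; by rank–nullity, nullity = 5 − 5 = 0.

0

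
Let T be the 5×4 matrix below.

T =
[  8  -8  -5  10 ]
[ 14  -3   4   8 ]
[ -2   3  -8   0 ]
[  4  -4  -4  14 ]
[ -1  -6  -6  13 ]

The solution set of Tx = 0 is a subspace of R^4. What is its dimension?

Row reduce to echelon form.
R2 ← R2 − (7/4)·R1: [0, 11, 51/4, -19/2]
R3 ← R3 + (1/4)·R1: [0, 1, -37/4, 5/2]
R4 ← R4 − (1/2)·R1: [0, 0, -3/2, 9]
R5 ← R5 + (1/8)·R1: [0, -7, -53/8, 57/4]
R3 ← R3 − (1/11)·R2: [0, 0, -229/22, 37/11]
R5 ← R5 + (7/11)·R2: [0, 0, 131/88, 361/44]
R4 ← R4 − (33/229)·R3: [0, 0, 0, 1950/229]
R5 ← R5 + (131/916)·R3: [0, 0, 0, 1989/229]
R5 ← R5 − (51/50)·R4: [0, 0, 0, 0]
4 nonzero rows, so rank(T) = 4.
T has 4 columns; by rank–nullity, nullity = 4 − 4 = 0.

0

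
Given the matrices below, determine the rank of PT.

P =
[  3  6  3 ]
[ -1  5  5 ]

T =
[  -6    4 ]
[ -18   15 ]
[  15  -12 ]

First compute PT:
[[-81,  66],
 [ -9,  11]]
Now row reduce the product.
R2 ← R2 − (1/9)·R1: [0, 11/3]
2 nonzero rows, so rank(PT) = 2.

2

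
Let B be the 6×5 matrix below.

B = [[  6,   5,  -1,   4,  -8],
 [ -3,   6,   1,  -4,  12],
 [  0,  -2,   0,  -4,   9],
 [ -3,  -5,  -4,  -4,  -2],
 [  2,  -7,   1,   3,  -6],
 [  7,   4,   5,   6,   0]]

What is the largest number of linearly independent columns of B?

Row reduce to echelon form.
R2 ← R2 + (1/2)·R1: [0, 17/2, 1/2, -2, 8]
R4 ← R4 + (1/2)·R1: [0, -5/2, -9/2, -2, -6]
R5 ← R5 − (1/3)·R1: [0, -26/3, 4/3, 5/3, -10/3]
R6 ← R6 − (7/6)·R1: [0, -11/6, 37/6, 4/3, 28/3]
R3 ← R3 + (4/17)·R2: [0, 0, 2/17, -76/17, 185/17]
R4 ← R4 + (5/17)·R2: [0, 0, -74/17, -44/17, -62/17]
R5 ← R5 + (52/51)·R2: [0, 0, 94/51, -19/51, 82/17]
R6 ← R6 + (11/51)·R2: [0, 0, 320/51, 46/51, 188/17]
R4 ← R4 + (37)·R3: [0, 0, 0, -168, 399]
R5 ← R5 − (47/3)·R3: [0, 0, 0, 209/3, -497/3]
R6 ← R6 − (160/3)·R3: [0, 0, 0, 718/3, -1708/3]
R5 ← R5 + (209/504)·R4: [0, 0, 0, 0, -5/24]
R6 ← R6 + (359/252)·R4: [0, 0, 0, 0, -11/12]
R6 ← R6 − (22/5)·R5: [0, 0, 0, 0, 0]
Echelon form has 5 nonzero rows, so rank(B) = 5.
The rank gives the maximum number of linearly independent columns: 5.

5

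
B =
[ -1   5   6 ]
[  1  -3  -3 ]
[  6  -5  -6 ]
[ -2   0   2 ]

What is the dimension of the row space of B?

Row reduce to echelon form.
R2 ← R2 + R1: [0, 2, 3]
R3 ← R3 + (6)·R1: [0, 25, 30]
R4 ← R4 − (2)·R1: [0, -10, -10]
R3 ← R3 − (25/2)·R2: [0, 0, -15/2]
R4 ← R4 + (5)·R2: [0, 0, 5]
R4 ← R4 + (2/3)·R3: [0, 0, 0]
Echelon form has 3 nonzero rows, so rank(B) = 3.
The row space has dimension equal to the rank: 3.

3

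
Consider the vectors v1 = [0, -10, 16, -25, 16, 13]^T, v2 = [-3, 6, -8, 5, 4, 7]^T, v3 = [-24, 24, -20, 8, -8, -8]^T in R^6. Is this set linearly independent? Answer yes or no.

Form the matrix with these vectors as rows and row reduce.
Swap R1 ↔ R2
R3 ← R3 − (8)·R1: [0, -24, 44, -32, -40, -64]
R3 ← R3 − (12/5)·R2: [0, 0, 28/5, 28, -392/5, -476/5]
3 nonzero rows, so the 3 vectors span a space of dimension 3.
Since 3 = 3, the vectors are linearly independent.

yes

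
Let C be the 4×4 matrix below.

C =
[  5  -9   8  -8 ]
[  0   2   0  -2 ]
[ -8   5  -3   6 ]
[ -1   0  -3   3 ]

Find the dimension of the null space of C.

Row reduce to echelon form.
R3 ← R3 + (8/5)·R1: [0, -47/5, 49/5, -34/5]
R4 ← R4 + (1/5)·R1: [0, -9/5, -7/5, 7/5]
R3 ← R3 + (47/10)·R2: [0, 0, 49/5, -81/5]
R4 ← R4 + (9/10)·R2: [0, 0, -7/5, -2/5]
R4 ← R4 + (1/7)·R3: [0, 0, 0, -19/7]
4 nonzero rows, so rank(C) = 4.
C has 4 columns; by rank–nullity, nullity = 4 − 4 = 0.

0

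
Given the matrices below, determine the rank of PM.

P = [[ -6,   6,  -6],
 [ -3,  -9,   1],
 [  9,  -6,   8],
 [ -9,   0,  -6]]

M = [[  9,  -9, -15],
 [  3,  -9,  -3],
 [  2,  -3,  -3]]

First compute PM:
[[-48,  18,  90],
 [-52, 105,  69],
 [ 79, -51, -141],
 [-93,  99, 153]]
Now row reduce the product.
R2 ← R2 − (13/12)·R1: [0, 171/2, -57/2]
R3 ← R3 + (79/48)·R1: [0, -171/8, 57/8]
R4 ← R4 − (31/16)·R1: [0, 513/8, -171/8]
R3 ← R3 + (1/4)·R2: [0, 0, 0]
R4 ← R4 − (3/4)·R2: [0, 0, 0]
2 nonzero rows, so rank(PM) = 2.

2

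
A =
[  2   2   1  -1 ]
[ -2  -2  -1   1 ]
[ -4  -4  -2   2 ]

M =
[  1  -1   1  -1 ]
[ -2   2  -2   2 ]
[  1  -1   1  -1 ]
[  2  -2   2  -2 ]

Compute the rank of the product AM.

1

First compute AM:
[[ -3,   3,  -3,   3],
 [  3,  -3,   3,  -3],
 [  6,  -6,   6,  -6]]
Now row reduce the product.
R2 ← R2 + R1: [0, 0, 0, 0]
R3 ← R3 + (2)·R1: [0, 0, 0, 0]
1 nonzero row, so rank(AM) = 1.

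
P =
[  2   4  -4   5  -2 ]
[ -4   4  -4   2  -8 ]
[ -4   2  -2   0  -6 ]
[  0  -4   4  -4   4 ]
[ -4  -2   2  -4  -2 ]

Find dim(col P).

2

Row reduce to echelon form.
R2 ← R2 + (2)·R1: [0, 12, -12, 12, -12]
R3 ← R3 + (2)·R1: [0, 10, -10, 10, -10]
R5 ← R5 + (2)·R1: [0, 6, -6, 6, -6]
R3 ← R3 − (5/6)·R2: [0, 0, 0, 0, 0]
R4 ← R4 + (1/3)·R2: [0, 0, 0, 0, 0]
R5 ← R5 − (1/2)·R2: [0, 0, 0, 0, 0]
Echelon form has 2 nonzero rows, so rank(P) = 2.
The column space has dimension equal to the rank: 2.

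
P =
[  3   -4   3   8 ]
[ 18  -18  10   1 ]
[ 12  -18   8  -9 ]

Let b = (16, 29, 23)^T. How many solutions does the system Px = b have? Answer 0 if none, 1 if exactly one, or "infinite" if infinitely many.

infinite

Row reduce the augmented matrix [P | b].
R2 ← R2 − (6)·R1: [0, 6, -8, -47, -67]
R3 ← R3 − (4)·R1: [0, -2, -4, -41, -41]
R3 ← R3 + (1/3)·R2: [0, 0, -20/3, -170/3, -190/3]
The echelon form has 3 nonzero rows, and every pivot lies in the first 4 columns, so rank(P) = rank([P|b]) = 3.
The system is consistent.
rank = 3 < 4 unknowns, so there are infinitely many solutions.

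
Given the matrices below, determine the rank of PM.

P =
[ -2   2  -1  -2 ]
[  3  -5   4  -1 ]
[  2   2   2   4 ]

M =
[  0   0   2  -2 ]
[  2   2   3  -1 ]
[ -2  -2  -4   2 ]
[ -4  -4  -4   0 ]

First compute PM:
[[ 14,  14,  14,   0],
 [-14, -14, -21,   7],
 [-16, -16, -14,  -2]]
Now row reduce the product.
R2 ← R2 + R1: [0, 0, -7, 7]
R3 ← R3 + (8/7)·R1: [0, 0, 2, -2]
R3 ← R3 + (2/7)·R2: [0, 0, 0, 0]
2 nonzero rows, so rank(PM) = 2.

2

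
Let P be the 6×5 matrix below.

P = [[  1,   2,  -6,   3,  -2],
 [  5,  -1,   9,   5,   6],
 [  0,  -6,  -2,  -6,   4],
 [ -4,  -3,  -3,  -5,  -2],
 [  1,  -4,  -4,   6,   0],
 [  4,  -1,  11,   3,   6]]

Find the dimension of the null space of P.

Row reduce to echelon form.
R2 ← R2 − (5)·R1: [0, -11, 39, -10, 16]
R4 ← R4 + (4)·R1: [0, 5, -27, 7, -10]
R5 ← R5 − R1: [0, -6, 2, 3, 2]
R6 ← R6 − (4)·R1: [0, -9, 35, -9, 14]
R3 ← R3 − (6/11)·R2: [0, 0, -256/11, -6/11, -52/11]
R4 ← R4 + (5/11)·R2: [0, 0, -102/11, 27/11, -30/11]
R5 ← R5 − (6/11)·R2: [0, 0, -212/11, 93/11, -74/11]
R6 ← R6 − (9/11)·R2: [0, 0, 34/11, -9/11, 10/11]
R4 ← R4 − (51/128)·R3: [0, 0, 0, 171/64, -27/32]
R5 ← R5 − (53/64)·R3: [0, 0, 0, 285/32, -45/16]
R6 ← R6 + (17/128)·R3: [0, 0, 0, -57/64, 9/32]
R5 ← R5 − (10/3)·R4: [0, 0, 0, 0, 0]
R6 ← R6 + (1/3)·R4: [0, 0, 0, 0, 0]
4 nonzero rows, so rank(P) = 4.
P has 5 columns; by rank–nullity, nullity = 5 − 4 = 1.

1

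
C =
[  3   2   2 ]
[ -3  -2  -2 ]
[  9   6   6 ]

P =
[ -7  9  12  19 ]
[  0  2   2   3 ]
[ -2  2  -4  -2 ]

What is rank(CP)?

1

First compute CP:
[[-25,  35,  32,  59],
 [ 25, -35, -32, -59],
 [-75, 105,  96, 177]]
Now row reduce the product.
R2 ← R2 + R1: [0, 0, 0, 0]
R3 ← R3 − (3)·R1: [0, 0, 0, 0]
1 nonzero row, so rank(CP) = 1.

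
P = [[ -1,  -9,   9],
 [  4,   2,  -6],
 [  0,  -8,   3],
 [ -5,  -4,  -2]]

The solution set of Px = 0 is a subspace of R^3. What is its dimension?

0

Row reduce to echelon form.
R2 ← R2 + (4)·R1: [0, -34, 30]
R4 ← R4 − (5)·R1: [0, 41, -47]
R3 ← R3 − (4/17)·R2: [0, 0, -69/17]
R4 ← R4 + (41/34)·R2: [0, 0, -184/17]
R4 ← R4 − (8/3)·R3: [0, 0, 0]
3 nonzero rows, so rank(P) = 3.
P has 3 columns; by rank–nullity, nullity = 3 − 3 = 0.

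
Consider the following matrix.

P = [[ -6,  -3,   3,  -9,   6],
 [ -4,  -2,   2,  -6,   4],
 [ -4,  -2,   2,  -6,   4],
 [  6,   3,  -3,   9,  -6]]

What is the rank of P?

1

Row reduce to echelon form.
R2 ← R2 − (2/3)·R1: [0, 0, 0, 0, 0]
R3 ← R3 − (2/3)·R1: [0, 0, 0, 0, 0]
R4 ← R4 + R1: [0, 0, 0, 0, 0]
Echelon form has 1 nonzero row, so rank(P) = 1.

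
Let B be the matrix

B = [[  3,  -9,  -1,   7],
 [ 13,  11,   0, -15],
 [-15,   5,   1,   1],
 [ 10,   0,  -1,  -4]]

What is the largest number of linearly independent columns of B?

Row reduce to echelon form.
R2 ← R2 − (13/3)·R1: [0, 50, 13/3, -136/3]
R3 ← R3 + (5)·R1: [0, -40, -4, 36]
R4 ← R4 − (10/3)·R1: [0, 30, 7/3, -82/3]
R3 ← R3 + (4/5)·R2: [0, 0, -8/15, -4/15]
R4 ← R4 − (3/5)·R2: [0, 0, -4/15, -2/15]
R4 ← R4 − (1/2)·R3: [0, 0, 0, 0]
Echelon form has 3 nonzero rows, so rank(B) = 3.
The rank gives the maximum number of linearly independent columns: 3.

3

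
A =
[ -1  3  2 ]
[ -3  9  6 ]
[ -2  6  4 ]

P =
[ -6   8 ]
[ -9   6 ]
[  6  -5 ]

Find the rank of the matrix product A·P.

First compute AP:
[[ -9,   0],
 [-27,   0],
 [-18,   0]]
Now row reduce the product.
R2 ← R2 − (3)·R1: [0, 0]
R3 ← R3 − (2)·R1: [0, 0]
1 nonzero row, so rank(AP) = 1.

1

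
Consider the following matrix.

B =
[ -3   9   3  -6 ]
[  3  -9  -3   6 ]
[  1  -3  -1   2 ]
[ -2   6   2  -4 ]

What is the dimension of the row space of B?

1

Row reduce to echelon form.
R2 ← R2 + R1: [0, 0, 0, 0]
R3 ← R3 + (1/3)·R1: [0, 0, 0, 0]
R4 ← R4 − (2/3)·R1: [0, 0, 0, 0]
Echelon form has 1 nonzero row, so rank(B) = 1.
The row space has dimension equal to the rank: 1.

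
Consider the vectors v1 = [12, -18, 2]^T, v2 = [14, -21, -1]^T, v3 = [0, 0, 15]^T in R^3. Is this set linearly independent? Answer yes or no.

Form the matrix with these vectors as rows and row reduce.
R2 ← R2 − (7/6)·R1: [0, 0, -10/3]
R3 ← R3 + (9/2)·R2: [0, 0, 0]
2 nonzero rows, so the 3 vectors span a space of dimension 2.
Since 2 < 3, the vectors are linearly dependent.

no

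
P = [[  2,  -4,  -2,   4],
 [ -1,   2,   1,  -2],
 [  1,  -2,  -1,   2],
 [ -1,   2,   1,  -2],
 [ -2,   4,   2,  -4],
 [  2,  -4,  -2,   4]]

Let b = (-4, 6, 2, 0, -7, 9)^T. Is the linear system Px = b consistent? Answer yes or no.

no

Row reduce the augmented matrix [P | b].
R2 ← R2 + (1/2)·R1: [0, 0, 0, 0, 4]
R3 ← R3 − (1/2)·R1: [0, 0, 0, 0, 4]
R4 ← R4 + (1/2)·R1: [0, 0, 0, 0, -2]
R5 ← R5 + R1: [0, 0, 0, 0, -11]
R6 ← R6 − R1: [0, 0, 0, 0, 13]
R3 ← R3 − R2: [0, 0, 0, 0, 0]
R4 ← R4 + (1/2)·R2: [0, 0, 0, 0, 0]
R5 ← R5 + (11/4)·R2: [0, 0, 0, 0, 0]
R6 ← R6 − (13/4)·R2: [0, 0, 0, 0, 0]
The echelon form has 2 nonzero rows; the last pivot sits in the augmented column, so rank(P) = 1 but rank([P|b]) = 2.
Since the ranks differ, the system is inconsistent.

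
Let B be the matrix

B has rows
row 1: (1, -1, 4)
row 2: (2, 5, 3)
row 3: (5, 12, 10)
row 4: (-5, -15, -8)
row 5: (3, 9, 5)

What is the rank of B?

Row reduce to echelon form.
R2 ← R2 − (2)·R1: [0, 7, -5]
R3 ← R3 − (5)·R1: [0, 17, -10]
R4 ← R4 + (5)·R1: [0, -20, 12]
R5 ← R5 − (3)·R1: [0, 12, -7]
R3 ← R3 − (17/7)·R2: [0, 0, 15/7]
R4 ← R4 + (20/7)·R2: [0, 0, -16/7]
R5 ← R5 − (12/7)·R2: [0, 0, 11/7]
R4 ← R4 + (16/15)·R3: [0, 0, 0]
R5 ← R5 − (11/15)·R3: [0, 0, 0]
Echelon form has 3 nonzero rows, so rank(B) = 3.

3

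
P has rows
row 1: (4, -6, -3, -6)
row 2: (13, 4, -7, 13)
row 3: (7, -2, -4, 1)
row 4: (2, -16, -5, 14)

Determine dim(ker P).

0

Row reduce to echelon form.
R2 ← R2 − (13/4)·R1: [0, 47/2, 11/4, 65/2]
R3 ← R3 − (7/4)·R1: [0, 17/2, 5/4, 23/2]
R4 ← R4 − (1/2)·R1: [0, -13, -7/2, 17]
R3 ← R3 − (17/47)·R2: [0, 0, 12/47, -12/47]
R4 ← R4 + (26/47)·R2: [0, 0, -93/47, 1644/47]
R4 ← R4 + (31/4)·R3: [0, 0, 0, 33]
4 nonzero rows, so rank(P) = 4.
P has 4 columns; by rank–nullity, nullity = 4 − 4 = 0.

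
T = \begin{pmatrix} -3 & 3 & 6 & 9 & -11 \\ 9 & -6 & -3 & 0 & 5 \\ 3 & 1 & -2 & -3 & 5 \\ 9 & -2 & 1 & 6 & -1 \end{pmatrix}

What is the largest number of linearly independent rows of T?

Row reduce to echelon form.
R2 ← R2 + (3)·R1: [0, 3, 15, 27, -28]
R3 ← R3 + R1: [0, 4, 4, 6, -6]
R4 ← R4 + (3)·R1: [0, 7, 19, 33, -34]
R3 ← R3 − (4/3)·R2: [0, 0, -16, -30, 94/3]
R4 ← R4 − (7/3)·R2: [0, 0, -16, -30, 94/3]
R4 ← R4 − R3: [0, 0, 0, 0, 0]
Echelon form has 3 nonzero rows, so rank(T) = 3.
The rank gives the maximum number of linearly independent rows: 3.

3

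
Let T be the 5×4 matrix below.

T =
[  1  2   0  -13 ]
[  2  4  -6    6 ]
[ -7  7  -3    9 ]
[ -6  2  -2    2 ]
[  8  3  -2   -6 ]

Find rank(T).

4

Row reduce to echelon form.
R2 ← R2 − (2)·R1: [0, 0, -6, 32]
R3 ← R3 + (7)·R1: [0, 21, -3, -82]
R4 ← R4 + (6)·R1: [0, 14, -2, -76]
R5 ← R5 − (8)·R1: [0, -13, -2, 98]
Swap R2 ↔ R3
R4 ← R4 − (2/3)·R2: [0, 0, 0, -64/3]
R5 ← R5 + (13/21)·R2: [0, 0, -27/7, 992/21]
R5 ← R5 − (9/14)·R3: [0, 0, 0, 80/3]
R5 ← R5 + (5/4)·R4: [0, 0, 0, 0]
Echelon form has 4 nonzero rows, so rank(T) = 4.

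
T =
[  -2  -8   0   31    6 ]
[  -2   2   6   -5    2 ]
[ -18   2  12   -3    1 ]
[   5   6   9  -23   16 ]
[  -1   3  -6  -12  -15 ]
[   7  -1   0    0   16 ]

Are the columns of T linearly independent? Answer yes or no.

no

Row reduce T to echelon form.
R2 ← R2 − R1: [0, 10, 6, -36, -4]
R3 ← R3 − (9)·R1: [0, 74, 12, -282, -53]
R4 ← R4 + (5/2)·R1: [0, -14, 9, 109/2, 31]
R5 ← R5 − (1/2)·R1: [0, 7, -6, -55/2, -18]
R6 ← R6 + (7/2)·R1: [0, -29, 0, 217/2, 37]
R3 ← R3 − (37/5)·R2: [0, 0, -162/5, -78/5, -117/5]
R4 ← R4 + (7/5)·R2: [0, 0, 87/5, 41/10, 127/5]
R5 ← R5 − (7/10)·R2: [0, 0, -51/5, -23/10, -76/5]
R6 ← R6 + (29/10)·R2: [0, 0, 87/5, 41/10, 127/5]
R4 ← R4 + (29/54)·R3: [0, 0, 0, -77/18, 77/6]
R5 ← R5 − (17/54)·R3: [0, 0, 0, 47/18, -47/6]
R6 ← R6 + (29/54)·R3: [0, 0, 0, -77/18, 77/6]
R5 ← R5 + (47/77)·R4: [0, 0, 0, 0, 0]
R6 ← R6 − R4: [0, 0, 0, 0, 0]
4 pivots among 5 columns.
Only 4 < 5 pivot columns, so the columns are linearly dependent.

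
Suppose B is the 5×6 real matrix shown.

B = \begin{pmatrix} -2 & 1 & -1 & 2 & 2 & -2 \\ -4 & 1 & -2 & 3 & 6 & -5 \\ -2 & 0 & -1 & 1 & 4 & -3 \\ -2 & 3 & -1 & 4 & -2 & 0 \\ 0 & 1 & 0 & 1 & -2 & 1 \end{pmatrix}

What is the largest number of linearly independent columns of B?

Row reduce to echelon form.
R2 ← R2 − (2)·R1: [0, -1, 0, -1, 2, -1]
R3 ← R3 − R1: [0, -1, 0, -1, 2, -1]
R4 ← R4 − R1: [0, 2, 0, 2, -4, 2]
R3 ← R3 − R2: [0, 0, 0, 0, 0, 0]
R4 ← R4 + (2)·R2: [0, 0, 0, 0, 0, 0]
R5 ← R5 + R2: [0, 0, 0, 0, 0, 0]
Echelon form has 2 nonzero rows, so rank(B) = 2.
The rank gives the maximum number of linearly independent columns: 2.

2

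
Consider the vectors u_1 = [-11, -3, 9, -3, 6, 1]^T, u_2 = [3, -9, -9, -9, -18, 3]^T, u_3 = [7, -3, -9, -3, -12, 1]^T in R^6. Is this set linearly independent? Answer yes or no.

Form the matrix with these vectors as rows and row reduce.
R2 ← R2 + (3/11)·R1: [0, -108/11, -72/11, -108/11, -180/11, 36/11]
R3 ← R3 + (7/11)·R1: [0, -54/11, -36/11, -54/11, -90/11, 18/11]
R3 ← R3 − (1/2)·R2: [0, 0, 0, 0, 0, 0]
2 nonzero rows, so the 3 vectors span a space of dimension 2.
Since 2 < 3, the vectors are linearly dependent.

no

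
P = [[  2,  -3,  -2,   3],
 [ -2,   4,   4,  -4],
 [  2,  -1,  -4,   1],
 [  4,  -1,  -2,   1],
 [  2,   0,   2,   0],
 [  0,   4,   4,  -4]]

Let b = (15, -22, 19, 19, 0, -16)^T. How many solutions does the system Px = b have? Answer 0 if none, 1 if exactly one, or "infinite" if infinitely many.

infinite

Row reduce the augmented matrix [P | b].
R2 ← R2 + R1: [0, 1, 2, -1, -7]
R3 ← R3 − R1: [0, 2, -2, -2, 4]
R4 ← R4 − (2)·R1: [0, 5, 2, -5, -11]
R5 ← R5 − R1: [0, 3, 4, -3, -15]
R3 ← R3 − (2)·R2: [0, 0, -6, 0, 18]
R4 ← R4 − (5)·R2: [0, 0, -8, 0, 24]
R5 ← R5 − (3)·R2: [0, 0, -2, 0, 6]
R6 ← R6 − (4)·R2: [0, 0, -4, 0, 12]
R4 ← R4 − (4/3)·R3: [0, 0, 0, 0, 0]
R5 ← R5 − (1/3)·R3: [0, 0, 0, 0, 0]
R6 ← R6 − (2/3)·R3: [0, 0, 0, 0, 0]
The echelon form has 3 nonzero rows, and every pivot lies in the first 4 columns, so rank(P) = rank([P|b]) = 3.
The system is consistent.
rank = 3 < 4 unknowns, so there are infinitely many solutions.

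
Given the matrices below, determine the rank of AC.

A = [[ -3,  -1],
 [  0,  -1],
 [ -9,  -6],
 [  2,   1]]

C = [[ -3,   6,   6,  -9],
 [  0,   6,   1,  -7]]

2

First compute AC:
[[  9, -24, -19,  34],
 [  0,  -6,  -1,   7],
 [ 27, -90, -60, 123],
 [ -6,  18,  13, -25]]
Now row reduce the product.
R3 ← R3 − (3)·R1: [0, -18, -3, 21]
R4 ← R4 + (2/3)·R1: [0, 2, 1/3, -7/3]
R3 ← R3 − (3)·R2: [0, 0, 0, 0]
R4 ← R4 + (1/3)·R2: [0, 0, 0, 0]
2 nonzero rows, so rank(AC) = 2.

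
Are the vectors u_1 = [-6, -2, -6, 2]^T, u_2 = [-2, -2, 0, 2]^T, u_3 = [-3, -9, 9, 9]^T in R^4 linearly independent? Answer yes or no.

Form the matrix with these vectors as rows and row reduce.
R2 ← R2 − (1/3)·R1: [0, -4/3, 2, 4/3]
R3 ← R3 − (1/2)·R1: [0, -8, 12, 8]
R3 ← R3 − (6)·R2: [0, 0, 0, 0]
2 nonzero rows, so the 3 vectors span a space of dimension 2.
Since 2 < 3, the vectors are linearly dependent.

no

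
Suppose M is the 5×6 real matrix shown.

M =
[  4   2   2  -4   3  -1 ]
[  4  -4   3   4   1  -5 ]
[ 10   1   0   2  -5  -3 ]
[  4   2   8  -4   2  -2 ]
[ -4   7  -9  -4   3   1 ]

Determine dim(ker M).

Row reduce to echelon form.
R2 ← R2 − R1: [0, -6, 1, 8, -2, -4]
R3 ← R3 − (5/2)·R1: [0, -4, -5, 12, -25/2, -1/2]
R4 ← R4 − R1: [0, 0, 6, 0, -1, -1]
R5 ← R5 + R1: [0, 9, -7, -8, 6, 0]
R3 ← R3 − (2/3)·R2: [0, 0, -17/3, 20/3, -67/6, 13/6]
R5 ← R5 + (3/2)·R2: [0, 0, -11/2, 4, 3, -6]
R4 ← R4 + (18/17)·R3: [0, 0, 0, 120/17, -218/17, 22/17]
R5 ← R5 − (33/34)·R3: [0, 0, 0, -42/17, 941/68, -551/68]
R5 ← R5 + (7/20)·R4: [0, 0, 0, 0, 187/20, -153/20]
5 nonzero rows, so rank(M) = 5.
M has 6 columns; by rank–nullity, nullity = 6 − 5 = 1.

1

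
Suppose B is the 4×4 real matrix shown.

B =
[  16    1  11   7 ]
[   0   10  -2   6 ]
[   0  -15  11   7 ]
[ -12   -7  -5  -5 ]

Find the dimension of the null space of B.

1

Row reduce to echelon form.
R4 ← R4 + (3/4)·R1: [0, -25/4, 13/4, 1/4]
R3 ← R3 + (3/2)·R2: [0, 0, 8, 16]
R4 ← R4 + (5/8)·R2: [0, 0, 2, 4]
R4 ← R4 − (1/4)·R3: [0, 0, 0, 0]
3 nonzero rows, so rank(B) = 3.
B has 4 columns; by rank–nullity, nullity = 4 − 3 = 1.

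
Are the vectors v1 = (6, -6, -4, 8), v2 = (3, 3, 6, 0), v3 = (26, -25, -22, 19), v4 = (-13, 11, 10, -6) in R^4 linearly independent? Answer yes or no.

Form the matrix with these vectors as rows and row reduce.
R2 ← R2 − (1/2)·R1: [0, 6, 8, -4]
R3 ← R3 − (13/3)·R1: [0, 1, -14/3, -47/3]
R4 ← R4 + (13/6)·R1: [0, -2, 4/3, 34/3]
R3 ← R3 − (1/6)·R2: [0, 0, -6, -15]
R4 ← R4 + (1/3)·R2: [0, 0, 4, 10]
R4 ← R4 + (2/3)·R3: [0, 0, 0, 0]
3 nonzero rows, so the 4 vectors span a space of dimension 3.
Since 3 < 4, the vectors are linearly dependent.

no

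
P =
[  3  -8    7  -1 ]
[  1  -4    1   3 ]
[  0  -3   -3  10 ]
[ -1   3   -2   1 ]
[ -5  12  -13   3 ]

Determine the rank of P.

3

Row reduce to echelon form.
R2 ← R2 − (1/3)·R1: [0, -4/3, -4/3, 10/3]
R4 ← R4 + (1/3)·R1: [0, 1/3, 1/3, 2/3]
R5 ← R5 + (5/3)·R1: [0, -4/3, -4/3, 4/3]
R3 ← R3 − (9/4)·R2: [0, 0, 0, 5/2]
R4 ← R4 + (1/4)·R2: [0, 0, 0, 3/2]
R5 ← R5 − R2: [0, 0, 0, -2]
R4 ← R4 − (3/5)·R3: [0, 0, 0, 0]
R5 ← R5 + (4/5)·R3: [0, 0, 0, 0]
Echelon form has 3 nonzero rows, so rank(P) = 3.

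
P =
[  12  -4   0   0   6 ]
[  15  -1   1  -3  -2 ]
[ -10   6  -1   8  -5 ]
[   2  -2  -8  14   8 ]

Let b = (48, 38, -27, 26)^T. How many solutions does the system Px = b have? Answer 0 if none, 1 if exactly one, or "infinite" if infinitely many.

infinite

Row reduce the augmented matrix [P | b].
R2 ← R2 − (5/4)·R1: [0, 4, 1, -3, -19/2, -22]
R3 ← R3 + (5/6)·R1: [0, 8/3, -1, 8, 0, 13]
R4 ← R4 − (1/6)·R1: [0, -4/3, -8, 14, 7, 18]
R3 ← R3 − (2/3)·R2: [0, 0, -5/3, 10, 19/3, 83/3]
R4 ← R4 + (1/3)·R2: [0, 0, -23/3, 13, 23/6, 32/3]
R4 ← R4 − (23/5)·R3: [0, 0, 0, -33, -253/10, -583/5]
The echelon form has 4 nonzero rows, and every pivot lies in the first 5 columns, so rank(P) = rank([P|b]) = 4.
The system is consistent.
rank = 4 < 5 unknowns, so there are infinitely many solutions.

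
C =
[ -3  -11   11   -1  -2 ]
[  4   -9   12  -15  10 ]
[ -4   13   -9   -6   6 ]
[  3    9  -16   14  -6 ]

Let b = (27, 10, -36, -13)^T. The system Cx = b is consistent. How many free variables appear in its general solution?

Row reduce the augmented matrix [C | b].
R2 ← R2 + (4/3)·R1: [0, -71/3, 80/3, -49/3, 22/3, 46]
R3 ← R3 − (4/3)·R1: [0, 83/3, -71/3, -14/3, 26/3, -72]
R4 ← R4 + R1: [0, -2, -5, 13, -8, 14]
R3 ← R3 + (83/71)·R2: [0, 0, 533/71, -1687/71, 1224/71, -1294/71]
R4 ← R4 − (6/71)·R2: [0, 0, -515/71, 1021/71, -612/71, 718/71]
R4 ← R4 + (515/533)·R3: [0, 0, 0, -4572/533, 4284/533, -3996/533]
The echelon form has 4 nonzero rows, and every pivot lies in the first 5 columns, so rank(C) = rank([C|b]) = 4.
The system is consistent.
Free variables = (unknowns) − (rank) = 5 − 4 = 1.

1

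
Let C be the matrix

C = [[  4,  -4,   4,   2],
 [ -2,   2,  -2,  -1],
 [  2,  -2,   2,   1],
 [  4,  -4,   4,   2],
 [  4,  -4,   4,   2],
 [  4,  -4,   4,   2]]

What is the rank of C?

Row reduce to echelon form.
R2 ← R2 + (1/2)·R1: [0, 0, 0, 0]
R3 ← R3 − (1/2)·R1: [0, 0, 0, 0]
R4 ← R4 − R1: [0, 0, 0, 0]
R5 ← R5 − R1: [0, 0, 0, 0]
R6 ← R6 − R1: [0, 0, 0, 0]
Echelon form has 1 nonzero row, so rank(C) = 1.

1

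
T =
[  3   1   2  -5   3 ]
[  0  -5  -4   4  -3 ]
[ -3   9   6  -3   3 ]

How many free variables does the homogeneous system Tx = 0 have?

Row reduce to echelon form.
R3 ← R3 + R1: [0, 10, 8, -8, 6]
R3 ← R3 + (2)·R2: [0, 0, 0, 0, 0]
2 nonzero rows, so rank(T) = 2.
T has 5 columns; by rank–nullity, nullity = 5 − 2 = 3.

3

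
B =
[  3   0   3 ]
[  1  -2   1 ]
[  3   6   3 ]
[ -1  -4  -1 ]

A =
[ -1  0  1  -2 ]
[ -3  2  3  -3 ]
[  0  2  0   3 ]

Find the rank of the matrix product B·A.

First compute BA:
[[ -3,   6,   3,   3],
 [  5,  -2,  -5,   7],
 [-21,  18,  21, -15],
 [ 13, -10, -13,  11]]
Now row reduce the product.
R2 ← R2 + (5/3)·R1: [0, 8, 0, 12]
R3 ← R3 − (7)·R1: [0, -24, 0, -36]
R4 ← R4 + (13/3)·R1: [0, 16, 0, 24]
R3 ← R3 + (3)·R2: [0, 0, 0, 0]
R4 ← R4 − (2)·R2: [0, 0, 0, 0]
2 nonzero rows, so rank(BA) = 2.

2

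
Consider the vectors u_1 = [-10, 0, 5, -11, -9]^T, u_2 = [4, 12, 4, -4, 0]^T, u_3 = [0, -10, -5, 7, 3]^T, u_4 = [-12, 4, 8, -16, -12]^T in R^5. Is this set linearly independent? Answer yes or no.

no

Form the matrix with these vectors as rows and row reduce.
R2 ← R2 + (2/5)·R1: [0, 12, 6, -42/5, -18/5]
R4 ← R4 − (6/5)·R1: [0, 4, 2, -14/5, -6/5]
R3 ← R3 + (5/6)·R2: [0, 0, 0, 0, 0]
R4 ← R4 − (1/3)·R2: [0, 0, 0, 0, 0]
2 nonzero rows, so the 4 vectors span a space of dimension 2.
Since 2 < 4, the vectors are linearly dependent.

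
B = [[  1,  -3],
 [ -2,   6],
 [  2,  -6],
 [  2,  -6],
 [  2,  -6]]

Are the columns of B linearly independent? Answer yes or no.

no

Row reduce B to echelon form.
R2 ← R2 + (2)·R1: [0, 0]
R3 ← R3 − (2)·R1: [0, 0]
R4 ← R4 − (2)·R1: [0, 0]
R5 ← R5 − (2)·R1: [0, 0]
1 pivot among 2 columns.
Only 1 < 2 pivot columns, so the columns are linearly dependent.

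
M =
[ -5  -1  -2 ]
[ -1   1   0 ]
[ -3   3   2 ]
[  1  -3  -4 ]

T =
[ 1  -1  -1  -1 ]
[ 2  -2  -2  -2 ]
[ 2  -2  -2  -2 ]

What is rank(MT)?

First compute MT:
[[-11,  11,  11,  11],
 [  1,  -1,  -1,  -1],
 [  7,  -7,  -7,  -7],
 [-13,  13,  13,  13]]
Now row reduce the product.
R2 ← R2 + (1/11)·R1: [0, 0, 0, 0]
R3 ← R3 + (7/11)·R1: [0, 0, 0, 0]
R4 ← R4 − (13/11)·R1: [0, 0, 0, 0]
1 nonzero row, so rank(MT) = 1.

1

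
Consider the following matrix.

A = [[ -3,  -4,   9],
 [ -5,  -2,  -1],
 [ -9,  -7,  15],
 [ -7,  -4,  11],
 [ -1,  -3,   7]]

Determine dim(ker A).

Row reduce to echelon form.
R2 ← R2 − (5/3)·R1: [0, 14/3, -16]
R3 ← R3 − (3)·R1: [0, 5, -12]
R4 ← R4 − (7/3)·R1: [0, 16/3, -10]
R5 ← R5 − (1/3)·R1: [0, -5/3, 4]
R3 ← R3 − (15/14)·R2: [0, 0, 36/7]
R4 ← R4 − (8/7)·R2: [0, 0, 58/7]
R5 ← R5 + (5/14)·R2: [0, 0, -12/7]
R4 ← R4 − (29/18)·R3: [0, 0, 0]
R5 ← R5 + (1/3)·R3: [0, 0, 0]
3 nonzero rows, so rank(A) = 3.
A has 3 columns; by rank–nullity, nullity = 3 − 3 = 0.

0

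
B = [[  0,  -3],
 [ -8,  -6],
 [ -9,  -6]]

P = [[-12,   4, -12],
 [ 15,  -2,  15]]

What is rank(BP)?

First compute BP:
[[-45,   6, -45],
 [  6, -20,   6],
 [ 18, -24,  18]]
Now row reduce the product.
R2 ← R2 + (2/15)·R1: [0, -96/5, 0]
R3 ← R3 + (2/5)·R1: [0, -108/5, 0]
R3 ← R3 − (9/8)·R2: [0, 0, 0]
2 nonzero rows, so rank(BP) = 2.

2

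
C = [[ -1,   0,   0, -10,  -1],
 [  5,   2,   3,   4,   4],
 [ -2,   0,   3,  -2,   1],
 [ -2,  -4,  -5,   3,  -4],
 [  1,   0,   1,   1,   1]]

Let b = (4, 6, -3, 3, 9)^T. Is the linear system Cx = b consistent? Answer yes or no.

no

Row reduce the augmented matrix [C | b].
R2 ← R2 + (5)·R1: [0, 2, 3, -46, -1, 26]
R3 ← R3 − (2)·R1: [0, 0, 3, 18, 3, -11]
R4 ← R4 − (2)·R1: [0, -4, -5, 23, -2, -5]
R5 ← R5 + R1: [0, 0, 1, -9, 0, 13]
R4 ← R4 + (2)·R2: [0, 0, 1, -69, -4, 47]
R4 ← R4 − (1/3)·R3: [0, 0, 0, -75, -5, 152/3]
R5 ← R5 − (1/3)·R3: [0, 0, 0, -15, -1, 50/3]
R5 ← R5 − (1/5)·R4: [0, 0, 0, 0, 0, 98/15]
The echelon form has 5 nonzero rows; the last pivot sits in the augmented column, so rank(C) = 4 but rank([C|b]) = 5.
Since the ranks differ, the system is inconsistent.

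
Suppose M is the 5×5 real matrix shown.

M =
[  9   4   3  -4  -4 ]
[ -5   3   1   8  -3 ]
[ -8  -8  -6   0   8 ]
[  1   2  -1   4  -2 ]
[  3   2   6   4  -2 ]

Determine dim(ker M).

1

Row reduce to echelon form.
R2 ← R2 + (5/9)·R1: [0, 47/9, 8/3, 52/9, -47/9]
R3 ← R3 + (8/9)·R1: [0, -40/9, -10/3, -32/9, 40/9]
R4 ← R4 − (1/9)·R1: [0, 14/9, -4/3, 40/9, -14/9]
R5 ← R5 − (1/3)·R1: [0, 2/3, 5, 16/3, -2/3]
R3 ← R3 + (40/47)·R2: [0, 0, -50/47, 64/47, 0]
R4 ← R4 − (14/47)·R2: [0, 0, -100/47, 128/47, 0]
R5 ← R5 − (6/47)·R2: [0, 0, 219/47, 216/47, 0]
R4 ← R4 − (2)·R3: [0, 0, 0, 0, 0]
R5 ← R5 + (219/50)·R3: [0, 0, 0, 264/25, 0]
Swap R4 ↔ R5
4 nonzero rows, so rank(M) = 4.
M has 5 columns; by rank–nullity, nullity = 5 − 4 = 1.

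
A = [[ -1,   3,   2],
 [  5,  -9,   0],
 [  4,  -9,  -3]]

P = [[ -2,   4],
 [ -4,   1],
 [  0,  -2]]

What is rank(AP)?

2

First compute AP:
[[-10,  -5],
 [ 26,  11],
 [ 28,  13]]
Now row reduce the product.
R2 ← R2 + (13/5)·R1: [0, -2]
R3 ← R3 + (14/5)·R1: [0, -1]
R3 ← R3 − (1/2)·R2: [0, 0]
2 nonzero rows, so rank(AP) = 2.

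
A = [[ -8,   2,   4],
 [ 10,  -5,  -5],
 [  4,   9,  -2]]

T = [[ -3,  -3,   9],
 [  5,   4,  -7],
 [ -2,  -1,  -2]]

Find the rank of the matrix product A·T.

First compute AT:
[[ 26,  28, -94],
 [-45, -45, 135],
 [ 37,  26, -23]]
Now row reduce the product.
R2 ← R2 + (45/26)·R1: [0, 45/13, -360/13]
R3 ← R3 − (37/26)·R1: [0, -180/13, 1440/13]
R3 ← R3 + (4)·R2: [0, 0, 0]
2 nonzero rows, so rank(AT) = 2.

2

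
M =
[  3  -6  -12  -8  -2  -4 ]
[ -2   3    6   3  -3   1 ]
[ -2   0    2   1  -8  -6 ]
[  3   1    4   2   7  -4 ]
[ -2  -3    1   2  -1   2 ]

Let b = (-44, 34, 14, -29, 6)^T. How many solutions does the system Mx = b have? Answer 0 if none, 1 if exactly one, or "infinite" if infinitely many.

infinite

Row reduce the augmented matrix [M | b].
R2 ← R2 + (2/3)·R1: [0, -1, -2, -7/3, -13/3, -5/3, 14/3]
R3 ← R3 + (2/3)·R1: [0, -4, -6, -13/3, -28/3, -26/3, -46/3]
R4 ← R4 − R1: [0, 7, 16, 10, 9, 0, 15]
R5 ← R5 + (2/3)·R1: [0, -7, -7, -10/3, -7/3, -2/3, -70/3]
R3 ← R3 − (4)·R2: [0, 0, 2, 5, 8, -2, -34]
R4 ← R4 + (7)·R2: [0, 0, 2, -19/3, -64/3, -35/3, 143/3]
R5 ← R5 − (7)·R2: [0, 0, 7, 13, 28, 11, -56]
R4 ← R4 − R3: [0, 0, 0, -34/3, -88/3, -29/3, 245/3]
R5 ← R5 − (7/2)·R3: [0, 0, 0, -9/2, 0, 18, 63]
R5 ← R5 − (27/68)·R4: [0, 0, 0, 0, 198/17, 1485/68, 2079/68]
The echelon form has 5 nonzero rows, and every pivot lies in the first 6 columns, so rank(M) = rank([M|b]) = 5.
The system is consistent.
rank = 5 < 6 unknowns, so there are infinitely many solutions.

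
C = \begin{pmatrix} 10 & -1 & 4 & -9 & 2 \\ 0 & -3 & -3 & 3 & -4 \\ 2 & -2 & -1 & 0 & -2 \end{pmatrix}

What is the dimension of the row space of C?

Row reduce to echelon form.
R3 ← R3 − (1/5)·R1: [0, -9/5, -9/5, 9/5, -12/5]
R3 ← R3 − (3/5)·R2: [0, 0, 0, 0, 0]
Echelon form has 2 nonzero rows, so rank(C) = 2.
The row space has dimension equal to the rank: 2.

2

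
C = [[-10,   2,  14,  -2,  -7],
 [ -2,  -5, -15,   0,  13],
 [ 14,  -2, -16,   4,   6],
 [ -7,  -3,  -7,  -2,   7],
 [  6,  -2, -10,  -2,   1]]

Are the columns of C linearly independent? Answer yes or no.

yes

Row reduce C to echelon form.
R2 ← R2 − (1/5)·R1: [0, -27/5, -89/5, 2/5, 72/5]
R3 ← R3 + (7/5)·R1: [0, 4/5, 18/5, 6/5, -19/5]
R4 ← R4 − (7/10)·R1: [0, -22/5, -84/5, -3/5, 119/10]
R5 ← R5 + (3/5)·R1: [0, -4/5, -8/5, -16/5, -16/5]
R3 ← R3 + (4/27)·R2: [0, 0, 26/27, 34/27, -5/3]
R4 ← R4 − (22/27)·R2: [0, 0, -62/27, -25/27, 1/6]
R5 ← R5 − (4/27)·R2: [0, 0, 28/27, -88/27, -16/3]
R4 ← R4 + (31/13)·R3: [0, 0, 0, 27/13, -99/26]
R5 ← R5 − (14/13)·R3: [0, 0, 0, -60/13, -46/13]
R5 ← R5 + (20/9)·R4: [0, 0, 0, 0, -12]
5 pivots among 5 columns.
Every column is a pivot column, so the columns are linearly independent.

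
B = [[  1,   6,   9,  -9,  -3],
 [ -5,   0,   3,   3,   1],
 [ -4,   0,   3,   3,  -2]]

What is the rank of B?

Row reduce to echelon form.
R2 ← R2 + (5)·R1: [0, 30, 48, -42, -14]
R3 ← R3 + (4)·R1: [0, 24, 39, -33, -14]
R3 ← R3 − (4/5)·R2: [0, 0, 3/5, 3/5, -14/5]
Echelon form has 3 nonzero rows, so rank(B) = 3.

3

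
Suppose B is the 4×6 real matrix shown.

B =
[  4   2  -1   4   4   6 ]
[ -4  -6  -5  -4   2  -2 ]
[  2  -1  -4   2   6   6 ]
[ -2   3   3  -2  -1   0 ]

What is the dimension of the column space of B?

3

Row reduce to echelon form.
R2 ← R2 + R1: [0, -4, -6, 0, 6, 4]
R3 ← R3 − (1/2)·R1: [0, -2, -7/2, 0, 4, 3]
R4 ← R4 + (1/2)·R1: [0, 4, 5/2, 0, 1, 3]
R3 ← R3 − (1/2)·R2: [0, 0, -1/2, 0, 1, 1]
R4 ← R4 + R2: [0, 0, -7/2, 0, 7, 7]
R4 ← R4 − (7)·R3: [0, 0, 0, 0, 0, 0]
Echelon form has 3 nonzero rows, so rank(B) = 3.
The column space has dimension equal to the rank: 3.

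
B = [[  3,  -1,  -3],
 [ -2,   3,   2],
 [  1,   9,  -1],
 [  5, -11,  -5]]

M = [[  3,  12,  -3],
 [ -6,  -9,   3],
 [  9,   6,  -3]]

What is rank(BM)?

First compute BM:
[[-12,  27,  -3],
 [ -6, -39,   9],
 [-60, -75,  27],
 [ 36, 129, -33]]
Now row reduce the product.
R2 ← R2 − (1/2)·R1: [0, -105/2, 21/2]
R3 ← R3 − (5)·R1: [0, -210, 42]
R4 ← R4 + (3)·R1: [0, 210, -42]
R3 ← R3 − (4)·R2: [0, 0, 0]
R4 ← R4 + (4)·R2: [0, 0, 0]
2 nonzero rows, so rank(BM) = 2.

2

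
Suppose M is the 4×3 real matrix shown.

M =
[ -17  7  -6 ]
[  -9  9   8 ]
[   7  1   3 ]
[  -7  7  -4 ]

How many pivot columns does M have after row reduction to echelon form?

3

Row reduce to echelon form.
R2 ← R2 − (9/17)·R1: [0, 90/17, 190/17]
R3 ← R3 + (7/17)·R1: [0, 66/17, 9/17]
R4 ← R4 − (7/17)·R1: [0, 70/17, -26/17]
R3 ← R3 − (11/15)·R2: [0, 0, -23/3]
R4 ← R4 − (7/9)·R2: [0, 0, -92/9]
R4 ← R4 − (4/3)·R3: [0, 0, 0]
Echelon form has 3 nonzero rows, so rank(M) = 3.
Each nonzero row contributes one pivot column: 3 pivot columns.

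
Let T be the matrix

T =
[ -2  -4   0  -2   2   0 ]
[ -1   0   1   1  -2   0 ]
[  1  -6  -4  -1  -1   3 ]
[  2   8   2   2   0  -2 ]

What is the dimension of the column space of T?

3

Row reduce to echelon form.
R2 ← R2 − (1/2)·R1: [0, 2, 1, 2, -3, 0]
R3 ← R3 + (1/2)·R1: [0, -8, -4, -2, 0, 3]
R4 ← R4 + R1: [0, 4, 2, 0, 2, -2]
R3 ← R3 + (4)·R2: [0, 0, 0, 6, -12, 3]
R4 ← R4 − (2)·R2: [0, 0, 0, -4, 8, -2]
R4 ← R4 + (2/3)·R3: [0, 0, 0, 0, 0, 0]
Echelon form has 3 nonzero rows, so rank(T) = 3.
The column space has dimension equal to the rank: 3.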